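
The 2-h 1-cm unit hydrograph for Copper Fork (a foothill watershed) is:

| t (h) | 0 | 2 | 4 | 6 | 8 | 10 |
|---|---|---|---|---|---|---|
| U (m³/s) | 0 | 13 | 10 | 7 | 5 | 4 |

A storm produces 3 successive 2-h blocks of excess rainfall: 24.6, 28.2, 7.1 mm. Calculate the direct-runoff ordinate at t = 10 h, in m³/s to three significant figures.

Q ≈ 28.9 m³/s

By discrete convolution, Q_j = Σ (P_i / 10 mm) · U_{j−i}.
At t = 10 h (j=5): Q = (24.6/10)·4 + (28.2/10)·5 + (7.1/10)·7 = 28.9 m³/s.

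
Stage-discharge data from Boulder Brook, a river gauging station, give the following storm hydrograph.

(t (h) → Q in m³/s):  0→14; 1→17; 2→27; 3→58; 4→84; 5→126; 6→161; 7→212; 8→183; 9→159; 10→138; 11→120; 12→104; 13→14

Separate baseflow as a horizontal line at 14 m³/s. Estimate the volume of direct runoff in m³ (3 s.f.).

V ≈ 4.40 × 10^6 m³

Direct-runoff ordinates (Q − Q_b): 0.0, 3.0, 13.0, 44.0, 70.0, 112.0, 147.0, 198.0, 169.0, 145.0, 124.0, 106.0, 90.0, 0.0 m³/s.
ΣQ_DR = 1221 m³/s.
With Δt = 1 h = 3600 s, V = ΣQ_DR · Δt = 1221 × 3600 = 4.40 × 10^6 m³.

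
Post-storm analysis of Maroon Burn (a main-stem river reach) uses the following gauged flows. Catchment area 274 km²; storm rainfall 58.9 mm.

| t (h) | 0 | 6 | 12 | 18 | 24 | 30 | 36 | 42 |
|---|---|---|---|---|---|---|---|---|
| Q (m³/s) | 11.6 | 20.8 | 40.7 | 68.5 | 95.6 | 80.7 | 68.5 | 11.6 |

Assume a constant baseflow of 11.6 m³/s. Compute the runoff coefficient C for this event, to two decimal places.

C ≈ 0.41

ΣQ_DR = 305.2 m³/s; V = ΣQ_DR·Δt = 6.592 × 10^6 m³.
Runoff depth d = V / A = 24.06 mm.
C = d / P = 24.06 / 58.9 = 0.41.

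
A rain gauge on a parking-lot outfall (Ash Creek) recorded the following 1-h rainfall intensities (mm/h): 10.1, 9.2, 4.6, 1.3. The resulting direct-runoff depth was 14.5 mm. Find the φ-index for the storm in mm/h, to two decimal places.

φ ≈ 3.13 mm/h

Only the 3 blocks with intensity above φ contribute runoff: 10.1, 9.2, 4.6 mm/h.
Σ(I−φ)·Δt = d  ⇒  (10.1+9.2+4.6 − 3φ)·1 = 14.5
φ = (23.90 − 14.5/1) / 3 = 3.13 mm/h.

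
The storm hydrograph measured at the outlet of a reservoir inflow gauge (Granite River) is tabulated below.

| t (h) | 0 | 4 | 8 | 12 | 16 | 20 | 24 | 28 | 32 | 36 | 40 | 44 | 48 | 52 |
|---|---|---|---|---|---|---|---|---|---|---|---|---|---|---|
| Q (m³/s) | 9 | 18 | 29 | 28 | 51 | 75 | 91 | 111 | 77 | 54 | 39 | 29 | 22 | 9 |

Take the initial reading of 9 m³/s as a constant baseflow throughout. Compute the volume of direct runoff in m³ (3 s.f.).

Direct-runoff ordinates (Q − Q_b): 0.0, 9.0, 20.0, 19.0, 42.0, 66.0, 82.0, 102.0, 68.0, 45.0, 30.0, 20.0, 13.0, 0.0 m³/s.
ΣQ_DR = 516.0 m³/s.
With Δt = 4 h = 14400 s, V = ΣQ_DR · Δt = 516.0 × 14400 = 7.43 × 10^6 m³.

V ≈ 7.43 × 10^6 m³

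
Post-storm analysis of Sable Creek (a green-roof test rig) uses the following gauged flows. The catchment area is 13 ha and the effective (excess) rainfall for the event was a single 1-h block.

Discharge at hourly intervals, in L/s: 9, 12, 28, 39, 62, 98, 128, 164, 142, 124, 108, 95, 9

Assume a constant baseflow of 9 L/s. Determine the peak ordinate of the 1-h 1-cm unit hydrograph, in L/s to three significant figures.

Direct runoff: 0.0, 3.0, 19.0, 30.0, 53.0, 89.0, 119.0, 155.0, 133.0, 115.0, 99.0, 86.0, 0.0 L/s; ΣQ_DR = 901.0 L/s, peak = 155.0 L/s.
Runoff depth d = ΣQ_DR·Δt / A = 901.0 × 3600 / (13 ha) = 24.95 mm.
The 1-cm UH is the DRH scaled by (10 mm)/d, so U_p = 155.0 × 10/24.95 = 62.1 L/s.

U_p ≈ 62.1 L/s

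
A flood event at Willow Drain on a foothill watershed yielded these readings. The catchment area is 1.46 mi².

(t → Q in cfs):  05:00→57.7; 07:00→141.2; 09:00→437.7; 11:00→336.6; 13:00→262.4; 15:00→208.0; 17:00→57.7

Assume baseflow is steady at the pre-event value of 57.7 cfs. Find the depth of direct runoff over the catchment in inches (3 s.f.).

Direct runoff: 0.0, 83.5, 380.0, 278.9, 204.7, 150.3, 0.0 cfs; ΣQ_DR = 1097 cfs.
V = ΣQ_DR · Δt = 1097 × 7200 s = 7.901 × 10^6 ft³.
Over A = 1.46 mi², depth = V / A = 2.33 in.

d ≈ 2.33 in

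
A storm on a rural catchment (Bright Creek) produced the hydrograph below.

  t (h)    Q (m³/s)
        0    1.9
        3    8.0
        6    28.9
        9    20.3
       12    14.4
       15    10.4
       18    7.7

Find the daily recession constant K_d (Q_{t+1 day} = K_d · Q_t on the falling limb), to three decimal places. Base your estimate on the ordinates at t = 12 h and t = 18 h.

K_d ≈ 0.082

Between t = 12 h and t = 18 h the flow falls from 14.4 to 7.7 m³/s over 2×3 h = 6 h.
Per-interval ratio K = (7.7/14.4)^(1/2) = 0.7312; K_d = K^(24/3) = 0.082.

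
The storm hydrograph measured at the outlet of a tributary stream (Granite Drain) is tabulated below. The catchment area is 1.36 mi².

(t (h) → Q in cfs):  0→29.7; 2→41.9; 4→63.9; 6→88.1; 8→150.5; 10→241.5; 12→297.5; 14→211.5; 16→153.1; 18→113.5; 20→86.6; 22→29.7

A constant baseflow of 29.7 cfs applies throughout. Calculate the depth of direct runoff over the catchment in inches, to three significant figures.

d ≈ 2.62 in

Direct runoff: 0.0, 12.2, 34.2, 58.4, 120.8, 211.8, 267.8, 181.8, 123.4, 83.8, 56.9, 0.0 cfs; ΣQ_DR = 1151 cfs.
V = ΣQ_DR · Δt = 1151 × 7200 s = 8.288 × 10^6 ft³.
Over A = 1.36 mi², depth = V / A = 2.62 in.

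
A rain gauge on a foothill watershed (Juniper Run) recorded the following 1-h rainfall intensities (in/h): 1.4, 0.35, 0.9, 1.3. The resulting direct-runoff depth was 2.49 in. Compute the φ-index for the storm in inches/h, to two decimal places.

Only the 3 blocks with intensity above φ contribute runoff: 1.4, 0.9, 1.3 in/h.
Σ(I−φ)·Δt = d  ⇒  (1.4+0.9+1.3 − 3φ)·1 = 2.49
φ = (3.600 − 2.49/1) / 3 = 0.37 in/h.

φ ≈ 0.37 in/h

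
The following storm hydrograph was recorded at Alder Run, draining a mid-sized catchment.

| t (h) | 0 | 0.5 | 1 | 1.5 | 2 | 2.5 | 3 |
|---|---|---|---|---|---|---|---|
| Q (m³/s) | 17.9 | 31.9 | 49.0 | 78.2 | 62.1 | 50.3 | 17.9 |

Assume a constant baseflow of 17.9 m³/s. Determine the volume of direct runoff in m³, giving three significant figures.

Direct-runoff ordinates (Q − Q_b): 0.0, 14.0, 31.1, 60.3, 44.2, 32.4, 0.0 m³/s.
ΣQ_DR = 182.0 m³/s.
With Δt = 0.5 h = 1800 s, V = ΣQ_DR · Δt = 182.0 × 1800 = 3.28 × 10^5 m³.

V ≈ 3.28 × 10^5 m³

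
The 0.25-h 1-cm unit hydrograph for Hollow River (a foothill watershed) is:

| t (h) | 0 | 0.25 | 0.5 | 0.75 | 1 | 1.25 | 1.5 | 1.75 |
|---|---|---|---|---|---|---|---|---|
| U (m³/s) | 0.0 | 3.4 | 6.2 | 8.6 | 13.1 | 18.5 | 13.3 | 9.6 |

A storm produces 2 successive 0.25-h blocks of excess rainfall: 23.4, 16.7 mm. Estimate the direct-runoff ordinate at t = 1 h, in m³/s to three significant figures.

Q ≈ 45.0 m³/s

By discrete convolution, Q_j = Σ (P_i / 10 mm) · U_{j−i}.
At t = 1 h (j=4): Q = (23.4/10)·13.1 + (16.7/10)·8.6 = 45.0 m³/s.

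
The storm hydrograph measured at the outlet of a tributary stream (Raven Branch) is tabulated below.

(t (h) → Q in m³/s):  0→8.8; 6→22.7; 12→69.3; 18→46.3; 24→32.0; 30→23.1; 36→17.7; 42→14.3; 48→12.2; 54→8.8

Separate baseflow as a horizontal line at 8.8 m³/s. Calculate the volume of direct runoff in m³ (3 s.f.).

Direct-runoff ordinates (Q − Q_b): 0.0, 13.9, 60.5, 37.5, 23.2, 14.3, 8.9, 5.5, 3.4, 0.0 m³/s.
ΣQ_DR = 167.2 m³/s.
With Δt = 6 h = 21600 s, V = ΣQ_DR · Δt = 167.2 × 21600 = 3.61 × 10^6 m³.

V ≈ 3.61 × 10^6 m³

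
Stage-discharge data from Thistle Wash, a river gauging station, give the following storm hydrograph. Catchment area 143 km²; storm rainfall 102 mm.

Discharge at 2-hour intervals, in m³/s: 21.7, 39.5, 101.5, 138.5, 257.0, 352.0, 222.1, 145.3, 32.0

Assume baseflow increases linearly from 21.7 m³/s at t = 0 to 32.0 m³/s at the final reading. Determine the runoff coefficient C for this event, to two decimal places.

C ≈ 0.53

ΣQ_DR = 1068 m³/s; V = ΣQ_DR·Δt = 7.689 × 10^6 m³.
Runoff depth d = V / A = 53.77 mm.
C = d / P = 53.77 / 102 = 0.53.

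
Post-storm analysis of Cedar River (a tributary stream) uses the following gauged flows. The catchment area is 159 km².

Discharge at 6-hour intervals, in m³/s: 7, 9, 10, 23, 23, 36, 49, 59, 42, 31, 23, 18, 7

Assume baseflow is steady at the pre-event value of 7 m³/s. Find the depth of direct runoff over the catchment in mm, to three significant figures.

Direct runoff: 0.0, 2.0, 3.0, 16.0, 16.0, 29.0, 42.0, 52.0, 35.0, 24.0, 16.0, 11.0, 0.0 m³/s; ΣQ_DR = 246.0 m³/s.
V = ΣQ_DR · Δt = 246.0 × 21600 s = 5.314 × 10^6 m³.
Over A = 159 km², depth = V / A = 33.4 mm.

d ≈ 33.4 mm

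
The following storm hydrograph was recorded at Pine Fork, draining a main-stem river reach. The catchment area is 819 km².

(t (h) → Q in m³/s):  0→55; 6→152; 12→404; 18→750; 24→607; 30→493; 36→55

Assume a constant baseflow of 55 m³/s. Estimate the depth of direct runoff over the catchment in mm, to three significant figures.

Direct runoff: 0.0, 97.0, 349.0, 695.0, 552.0, 438.0, 0.0 m³/s; ΣQ_DR = 2131 m³/s.
V = ΣQ_DR · Δt = 2131 × 21600 s = 4.603 × 10^7 m³.
Over A = 819 km², depth = V / A = 56.2 mm.

d ≈ 56.2 mm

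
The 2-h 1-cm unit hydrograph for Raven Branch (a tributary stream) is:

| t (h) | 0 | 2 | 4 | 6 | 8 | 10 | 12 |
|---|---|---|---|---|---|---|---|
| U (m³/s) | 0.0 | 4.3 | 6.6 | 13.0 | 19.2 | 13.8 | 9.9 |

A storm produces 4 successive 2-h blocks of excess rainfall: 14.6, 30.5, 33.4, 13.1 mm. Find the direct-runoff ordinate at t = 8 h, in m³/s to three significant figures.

Q ≈ 95.4 m³/s

By discrete convolution, Q_j = Σ (P_i / 10 mm) · U_{j−i}.
At t = 8 h (j=4): Q = (14.6/10)·19.2 + (30.5/10)·13.0 + (33.4/10)·6.6 + (13.1/10)·4.3 = 95.4 m³/s.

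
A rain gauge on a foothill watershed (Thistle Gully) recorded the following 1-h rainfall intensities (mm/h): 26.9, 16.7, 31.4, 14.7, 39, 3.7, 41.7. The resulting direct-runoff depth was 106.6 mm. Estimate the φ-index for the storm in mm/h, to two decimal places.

Only the 6 blocks with intensity above φ contribute runoff: 26.9, 16.7, 31.4, 14.7, 39, 41.7 mm/h.
Σ(I−φ)·Δt = d  ⇒  (26.9+16.7+31.4+14.7+39+41.7 − 6φ)·1 = 106.6
φ = (170.4 − 106.6/1) / 6 = 10.63 mm/h.

φ ≈ 10.63 mm/h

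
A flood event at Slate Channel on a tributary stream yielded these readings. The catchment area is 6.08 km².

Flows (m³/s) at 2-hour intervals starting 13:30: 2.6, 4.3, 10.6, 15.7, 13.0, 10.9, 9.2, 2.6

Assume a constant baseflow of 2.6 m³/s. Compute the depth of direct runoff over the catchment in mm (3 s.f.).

Direct runoff: 0.0, 1.7, 8.0, 13.1, 10.4, 8.3, 6.6, 0.0 m³/s; ΣQ_DR = 48.10 m³/s.
V = ΣQ_DR · Δt = 48.10 × 7200 s = 3.463 × 10^5 m³.
Over A = 6.08 km², depth = V / A = 57.0 mm.

d ≈ 57.0 mm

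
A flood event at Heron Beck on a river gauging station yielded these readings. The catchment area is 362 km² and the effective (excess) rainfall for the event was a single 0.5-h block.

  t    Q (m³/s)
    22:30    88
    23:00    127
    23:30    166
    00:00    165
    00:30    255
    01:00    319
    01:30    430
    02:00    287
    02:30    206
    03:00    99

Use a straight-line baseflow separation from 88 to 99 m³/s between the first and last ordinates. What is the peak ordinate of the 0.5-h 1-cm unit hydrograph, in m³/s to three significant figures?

U_p ≈ 558 m³/s

Direct runoff: 0.00, 37.78, 75.56, 73.33, 162.11, 224.89, 334.67, 190.44, 108.22, 0.00 m³/s; ΣQ_DR = 1207 m³/s, peak = 334.67 m³/s.
Runoff depth d = ΣQ_DR·Δt / A = 1207 × 1800 / (362 km²) = 6.002 mm.
The 1-cm UH is the DRH scaled by (10 mm)/d, so U_p = 334.67 × 10/6.002 = 558 m³/s.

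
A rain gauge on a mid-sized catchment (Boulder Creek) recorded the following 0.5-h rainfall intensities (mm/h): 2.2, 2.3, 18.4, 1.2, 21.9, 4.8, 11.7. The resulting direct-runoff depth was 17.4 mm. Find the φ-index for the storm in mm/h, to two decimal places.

Only the 3 blocks with intensity above φ contribute runoff: 18.4, 21.9, 11.7 mm/h.
Σ(I−φ)·Δt = d  ⇒  (18.4+21.9+11.7 − 3φ)·0.5 = 17.4
φ = (52.00 − 17.4/0.5) / 3 = 5.73 mm/h.

φ ≈ 5.73 mm/h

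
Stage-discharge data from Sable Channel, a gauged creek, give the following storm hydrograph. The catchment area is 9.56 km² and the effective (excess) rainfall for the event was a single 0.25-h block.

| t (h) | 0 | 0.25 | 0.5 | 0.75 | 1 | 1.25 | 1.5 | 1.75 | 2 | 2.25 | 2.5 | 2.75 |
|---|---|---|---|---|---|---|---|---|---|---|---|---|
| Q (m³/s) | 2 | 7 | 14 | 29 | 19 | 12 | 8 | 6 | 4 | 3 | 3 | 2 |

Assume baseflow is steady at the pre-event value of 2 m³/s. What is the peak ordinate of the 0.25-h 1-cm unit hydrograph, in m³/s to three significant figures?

U_p ≈ 33.7 m³/s

Direct runoff: 0.0, 5.0, 12.0, 27.0, 17.0, 10.0, 6.0, 4.0, 2.0, 1.0, 1.0, 0.0 m³/s; ΣQ_DR = 85.00 m³/s, peak = 27.0 m³/s.
Runoff depth d = ΣQ_DR·Δt / A = 85.00 × 900 / (9.56 km²) = 8.002 mm.
The 1-cm UH is the DRH scaled by (10 mm)/d, so U_p = 27.0 × 10/8.002 = 33.7 m³/s.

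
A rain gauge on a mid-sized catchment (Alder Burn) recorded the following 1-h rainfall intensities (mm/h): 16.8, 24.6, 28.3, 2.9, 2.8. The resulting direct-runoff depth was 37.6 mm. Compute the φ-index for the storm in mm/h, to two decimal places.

Only the 3 blocks with intensity above φ contribute runoff: 16.8, 24.6, 28.3 mm/h.
Σ(I−φ)·Δt = d  ⇒  (16.8+24.6+28.3 − 3φ)·1 = 37.6
φ = (69.70 − 37.6/1) / 3 = 10.70 mm/h.

φ ≈ 10.70 mm/h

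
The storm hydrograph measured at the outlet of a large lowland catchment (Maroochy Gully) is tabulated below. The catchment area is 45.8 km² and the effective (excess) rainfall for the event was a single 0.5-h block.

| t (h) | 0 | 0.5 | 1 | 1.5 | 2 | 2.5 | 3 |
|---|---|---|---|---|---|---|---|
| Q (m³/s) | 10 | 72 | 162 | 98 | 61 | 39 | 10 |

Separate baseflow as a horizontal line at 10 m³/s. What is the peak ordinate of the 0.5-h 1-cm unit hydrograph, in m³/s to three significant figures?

Direct runoff: 0.0, 62.0, 152.0, 88.0, 51.0, 29.0, 0.0 m³/s; ΣQ_DR = 382.0 m³/s, peak = 152.0 m³/s.
Runoff depth d = ΣQ_DR·Δt / A = 382.0 × 1800 / (45.8 km²) = 15.01 mm.
The 1-cm UH is the DRH scaled by (10 mm)/d, so U_p = 152.0 × 10/15.01 = 101 m³/s.

U_p ≈ 101 m³/s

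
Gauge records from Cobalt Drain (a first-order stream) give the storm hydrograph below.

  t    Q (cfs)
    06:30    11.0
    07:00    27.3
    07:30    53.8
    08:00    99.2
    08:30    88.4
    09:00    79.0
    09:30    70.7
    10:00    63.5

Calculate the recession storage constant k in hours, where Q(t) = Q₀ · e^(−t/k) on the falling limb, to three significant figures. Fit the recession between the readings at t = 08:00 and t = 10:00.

k ≈ 4.48 h

On the falling limb, Q drops from 99.2 to 63.5 cfs between t = 08:00 and t = 10:00 (Δt = 2 h).
k = −Δt / ln(Q₂/Q₁) = −2 / ln(63.5/99.2) = 4.48 h.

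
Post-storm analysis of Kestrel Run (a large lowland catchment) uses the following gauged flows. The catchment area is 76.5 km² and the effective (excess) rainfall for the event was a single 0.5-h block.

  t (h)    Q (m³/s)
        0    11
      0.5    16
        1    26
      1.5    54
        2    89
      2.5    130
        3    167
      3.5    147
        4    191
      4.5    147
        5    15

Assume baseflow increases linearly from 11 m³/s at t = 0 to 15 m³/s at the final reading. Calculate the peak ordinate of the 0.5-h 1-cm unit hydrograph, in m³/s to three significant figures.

Direct runoff: 0.00, 4.60, 14.20, 41.80, 76.40, 117.00, 153.60, 133.20, 176.80, 132.40, 0.00 m³/s; ΣQ_DR = 850.0 m³/s, peak = 176.80 m³/s.
Runoff depth d = ΣQ_DR·Δt / A = 850.0 × 1800 / (76.5 km²) = 20.00 mm.
The 1-cm UH is the DRH scaled by (10 mm)/d, so U_p = 176.80 × 10/20.00 = 88.4 m³/s.

U_p ≈ 88.4 m³/s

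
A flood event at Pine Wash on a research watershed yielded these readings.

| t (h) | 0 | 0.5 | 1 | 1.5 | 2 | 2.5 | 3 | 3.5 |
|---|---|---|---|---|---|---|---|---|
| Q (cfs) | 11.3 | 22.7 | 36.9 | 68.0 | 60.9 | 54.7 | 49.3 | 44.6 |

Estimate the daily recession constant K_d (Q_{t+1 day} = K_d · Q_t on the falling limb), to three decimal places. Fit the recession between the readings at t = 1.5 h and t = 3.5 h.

K_d ≈ 0.006

Between t = 1.5 h and t = 3.5 h the flow falls from 68.0 to 44.6 cfs over 4×0.5 h = 2 h.
Per-interval ratio K = (44.6/68.0)^(1/4) = 0.8999; K_d = K^(24/0.5) = 0.006.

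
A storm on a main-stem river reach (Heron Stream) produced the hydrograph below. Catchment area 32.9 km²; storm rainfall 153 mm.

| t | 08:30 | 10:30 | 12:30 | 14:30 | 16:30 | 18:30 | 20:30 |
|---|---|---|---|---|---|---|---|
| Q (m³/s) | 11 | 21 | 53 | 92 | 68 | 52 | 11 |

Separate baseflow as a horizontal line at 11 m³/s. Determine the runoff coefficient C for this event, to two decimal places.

ΣQ_DR = 231.0 m³/s; V = ΣQ_DR·Δt = 1.663 × 10^6 m³.
Runoff depth d = V / A = 50.55 mm.
C = d / P = 50.55 / 153 = 0.33.

C ≈ 0.33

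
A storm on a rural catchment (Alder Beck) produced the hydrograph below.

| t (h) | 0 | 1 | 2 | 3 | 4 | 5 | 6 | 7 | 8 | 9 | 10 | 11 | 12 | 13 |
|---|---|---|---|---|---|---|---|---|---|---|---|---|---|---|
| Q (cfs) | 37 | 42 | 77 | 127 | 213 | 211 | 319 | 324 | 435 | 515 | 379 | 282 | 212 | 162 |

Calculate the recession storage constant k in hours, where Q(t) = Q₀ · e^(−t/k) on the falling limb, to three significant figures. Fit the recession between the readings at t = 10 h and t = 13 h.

k ≈ 3.53 h

On the falling limb, Q drops from 379 to 162 cfs between t = 10 h and t = 13 h (Δt = 3 h).
k = −Δt / ln(Q₂/Q₁) = −3 / ln(162/379) = 3.53 h.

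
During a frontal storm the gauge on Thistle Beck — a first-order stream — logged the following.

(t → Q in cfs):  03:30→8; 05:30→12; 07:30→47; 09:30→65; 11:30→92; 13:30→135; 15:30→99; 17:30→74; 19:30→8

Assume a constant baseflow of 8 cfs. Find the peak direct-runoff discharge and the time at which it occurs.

Subtracting baseflow gives direct-runoff ordinates: 0.0, 4.0, 39.0, 57.0, 84.0, 127.0, 91.0, 66.0, 0.0 cfs.
The maximum is 127.0 cfs, occurring at the reading for t = 13:30.

Q_p = 127.0 cfs at t = 13:30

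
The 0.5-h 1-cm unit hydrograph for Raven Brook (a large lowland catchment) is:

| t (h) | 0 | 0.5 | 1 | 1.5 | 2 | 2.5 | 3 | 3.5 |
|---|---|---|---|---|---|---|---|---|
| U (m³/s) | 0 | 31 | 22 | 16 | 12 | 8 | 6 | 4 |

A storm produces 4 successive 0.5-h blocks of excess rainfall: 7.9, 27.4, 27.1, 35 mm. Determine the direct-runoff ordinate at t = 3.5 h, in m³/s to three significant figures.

By discrete convolution, Q_j = Σ (P_i / 10 mm) · U_{j−i}.
At t = 3.5 h (j=7): Q = (7.9/10)·4 + (27.4/10)·6 + (27.1/10)·8 + (35/10)·12 = 83.3 m³/s.

Q ≈ 83.3 m³/s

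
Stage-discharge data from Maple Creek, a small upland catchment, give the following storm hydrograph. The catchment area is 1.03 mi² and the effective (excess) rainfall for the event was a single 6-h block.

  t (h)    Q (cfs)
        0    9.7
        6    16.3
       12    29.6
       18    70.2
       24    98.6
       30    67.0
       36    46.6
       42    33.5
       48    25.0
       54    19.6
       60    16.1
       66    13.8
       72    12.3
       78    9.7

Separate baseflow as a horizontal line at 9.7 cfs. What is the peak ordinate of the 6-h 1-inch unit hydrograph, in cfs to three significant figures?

U_p ≈ 29.6 cfs

Direct runoff: 0.0, 6.6, 19.9, 60.5, 88.9, 57.3, 36.9, 23.8, 15.3, 9.9, 6.4, 4.1, 2.6, 0.0 cfs; ΣQ_DR = 332.2 cfs, peak = 88.9 cfs.
Runoff depth d = ΣQ_DR·Δt / A = 332.2 × 21600 / (1.03 mi²) = 2.999 in.
The 1-inch UH is the DRH scaled by (1 in)/d, so U_p = 88.9 × 1/2.999 = 29.6 cfs.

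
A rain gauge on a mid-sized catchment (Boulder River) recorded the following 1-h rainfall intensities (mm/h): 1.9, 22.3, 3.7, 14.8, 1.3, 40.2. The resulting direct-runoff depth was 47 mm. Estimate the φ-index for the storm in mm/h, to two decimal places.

Only the 3 blocks with intensity above φ contribute runoff: 22.3, 14.8, 40.2 mm/h.
Σ(I−φ)·Δt = d  ⇒  (22.3+14.8+40.2 − 3φ)·1 = 47
φ = (77.30 − 47/1) / 3 = 10.10 mm/h.

φ ≈ 10.10 mm/h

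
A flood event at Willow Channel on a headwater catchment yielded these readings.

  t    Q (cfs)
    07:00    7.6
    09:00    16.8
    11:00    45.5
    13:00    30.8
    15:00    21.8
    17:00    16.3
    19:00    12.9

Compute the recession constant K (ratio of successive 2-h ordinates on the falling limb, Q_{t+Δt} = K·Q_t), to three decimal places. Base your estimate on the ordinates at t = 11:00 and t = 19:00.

Using the recession-limb readings at t = 11:00 and t = 19:00: Q falls from 45.5 to 12.9 cfs over 4 intervals.
K = (Q₂/Q₁)^(1/4) = (12.9/45.5)^(1/4) = 0.730.

K ≈ 0.730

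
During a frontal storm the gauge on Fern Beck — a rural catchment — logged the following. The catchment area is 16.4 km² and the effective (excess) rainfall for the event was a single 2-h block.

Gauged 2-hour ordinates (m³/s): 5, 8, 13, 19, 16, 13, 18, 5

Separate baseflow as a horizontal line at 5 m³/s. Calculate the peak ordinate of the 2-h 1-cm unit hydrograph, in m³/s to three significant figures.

U_p ≈ 5.59 m³/s

Direct runoff: 0.0, 3.0, 8.0, 14.0, 11.0, 8.0, 13.0, 0.0 m³/s; ΣQ_DR = 57.00 m³/s, peak = 14.0 m³/s.
Runoff depth d = ΣQ_DR·Δt / A = 57.00 × 7200 / (16.4 km²) = 25.02 mm.
The 1-cm UH is the DRH scaled by (10 mm)/d, so U_p = 14.0 × 10/25.02 = 5.59 m³/s.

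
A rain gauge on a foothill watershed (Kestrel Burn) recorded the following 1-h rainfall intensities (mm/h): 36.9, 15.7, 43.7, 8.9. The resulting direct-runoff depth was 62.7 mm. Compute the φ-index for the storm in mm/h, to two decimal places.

Only the 3 blocks with intensity above φ contribute runoff: 36.9, 15.7, 43.7 mm/h.
Σ(I−φ)·Δt = d  ⇒  (36.9+15.7+43.7 − 3φ)·1 = 62.7
φ = (96.30 − 62.7/1) / 3 = 11.20 mm/h.

φ ≈ 11.20 mm/h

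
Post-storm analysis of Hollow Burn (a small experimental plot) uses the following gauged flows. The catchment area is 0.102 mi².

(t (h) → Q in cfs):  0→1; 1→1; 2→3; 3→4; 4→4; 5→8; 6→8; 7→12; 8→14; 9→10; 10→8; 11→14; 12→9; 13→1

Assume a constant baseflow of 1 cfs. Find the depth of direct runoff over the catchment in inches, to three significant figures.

d ≈ 1.26 in

Direct runoff: 0.0, 0.0, 2.0, 3.0, 3.0, 7.0, 7.0, 11.0, 13.0, 9.0, 7.0, 13.0, 8.0, 0.0 cfs; ΣQ_DR = 83.00 cfs.
V = ΣQ_DR · Δt = 83.00 × 3600 s = 2.988 × 10^5 ft³.
Over A = 0.102 mi², depth = V / A = 1.26 in.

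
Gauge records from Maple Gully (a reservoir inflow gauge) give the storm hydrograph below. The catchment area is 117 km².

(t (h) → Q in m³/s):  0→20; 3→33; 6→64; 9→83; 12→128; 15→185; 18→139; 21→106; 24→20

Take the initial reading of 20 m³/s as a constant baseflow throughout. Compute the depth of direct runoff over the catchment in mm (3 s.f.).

d ≈ 55.2 mm

Direct runoff: 0.0, 13.0, 44.0, 63.0, 108.0, 165.0, 119.0, 86.0, 0.0 m³/s; ΣQ_DR = 598.0 m³/s.
V = ΣQ_DR · Δt = 598.0 × 10800 s = 6.458 × 10^6 m³.
Over A = 117 km², depth = V / A = 55.2 mm.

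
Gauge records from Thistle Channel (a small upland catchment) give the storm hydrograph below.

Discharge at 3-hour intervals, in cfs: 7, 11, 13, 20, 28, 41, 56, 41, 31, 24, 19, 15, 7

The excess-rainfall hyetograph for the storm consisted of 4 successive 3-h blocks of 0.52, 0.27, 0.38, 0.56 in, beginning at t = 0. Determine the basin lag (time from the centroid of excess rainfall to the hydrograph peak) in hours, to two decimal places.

t_L ≈ 11.80 h

Centroid of excess rainfall: t_c = Σ P_i·t̄_i / ΣP_i = 6.1994 h (block centres at 1.5, 4.5, 7.5, 10.5 h).
Hydrograph peak occurs at t = 18 h, so basin lag t_L = 18 − 6.1994 = 11.80 h.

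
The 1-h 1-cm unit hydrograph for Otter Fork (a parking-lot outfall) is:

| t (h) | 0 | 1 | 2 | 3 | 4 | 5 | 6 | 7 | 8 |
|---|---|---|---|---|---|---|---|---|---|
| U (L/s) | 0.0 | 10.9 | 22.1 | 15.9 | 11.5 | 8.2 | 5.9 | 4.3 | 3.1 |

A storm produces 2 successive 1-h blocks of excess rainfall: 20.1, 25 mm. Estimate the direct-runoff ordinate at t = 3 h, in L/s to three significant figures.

By discrete convolution, Q_j = Σ (P_i / 10 mm) · U_{j−i}.
At t = 3 h (j=3): Q = (20.1/10)·15.9 + (25/10)·22.1 = 87.2 L/s.

Q ≈ 87.2 L/s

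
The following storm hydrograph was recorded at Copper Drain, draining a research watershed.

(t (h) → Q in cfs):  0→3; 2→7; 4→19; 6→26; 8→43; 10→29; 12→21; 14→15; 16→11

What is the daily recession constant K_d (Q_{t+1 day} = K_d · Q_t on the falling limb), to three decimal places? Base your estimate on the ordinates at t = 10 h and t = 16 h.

K_d ≈ 0.021

Between t = 10 h and t = 16 h the flow falls from 29 to 11 cfs over 3×2 h = 6 h.
Per-interval ratio K = (11/29)^(1/3) = 0.7239; K_d = K^(24/2) = 0.021.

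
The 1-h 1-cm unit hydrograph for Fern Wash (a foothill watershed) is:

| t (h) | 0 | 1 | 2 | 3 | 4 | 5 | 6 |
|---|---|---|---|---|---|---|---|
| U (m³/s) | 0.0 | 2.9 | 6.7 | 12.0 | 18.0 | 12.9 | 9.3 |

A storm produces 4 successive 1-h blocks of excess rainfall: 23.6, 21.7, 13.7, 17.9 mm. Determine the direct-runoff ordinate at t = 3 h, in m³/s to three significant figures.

Q ≈ 46.8 m³/s

By discrete convolution, Q_j = Σ (P_i / 10 mm) · U_{j−i}.
At t = 3 h (j=3): Q = (23.6/10)·12.0 + (21.7/10)·6.7 + (13.7/10)·2.9 + (17.9/10)·0.0 = 46.8 m³/s.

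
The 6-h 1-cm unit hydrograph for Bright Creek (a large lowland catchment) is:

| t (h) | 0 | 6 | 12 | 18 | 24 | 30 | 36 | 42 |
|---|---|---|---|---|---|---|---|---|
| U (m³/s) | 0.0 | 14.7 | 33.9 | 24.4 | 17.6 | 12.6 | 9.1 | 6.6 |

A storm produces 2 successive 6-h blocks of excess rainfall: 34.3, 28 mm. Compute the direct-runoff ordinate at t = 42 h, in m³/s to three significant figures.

By discrete convolution, Q_j = Σ (P_i / 10 mm) · U_{j−i}.
At t = 42 h (j=7): Q = (34.3/10)·6.6 + (28/10)·9.1 = 48.1 m³/s.

Q ≈ 48.1 m³/s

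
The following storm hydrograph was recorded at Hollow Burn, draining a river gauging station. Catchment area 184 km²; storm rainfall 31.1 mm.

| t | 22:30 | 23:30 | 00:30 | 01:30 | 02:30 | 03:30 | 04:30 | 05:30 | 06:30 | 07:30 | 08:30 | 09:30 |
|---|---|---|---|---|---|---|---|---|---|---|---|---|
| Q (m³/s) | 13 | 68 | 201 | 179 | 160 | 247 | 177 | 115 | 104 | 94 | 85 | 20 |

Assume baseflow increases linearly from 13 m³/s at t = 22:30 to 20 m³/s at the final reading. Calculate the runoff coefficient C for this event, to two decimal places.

C ≈ 0.80

ΣQ_DR = 1265 m³/s; V = ΣQ_DR·Δt = 4.554 × 10^6 m³.
Runoff depth d = V / A = 24.75 mm.
C = d / P = 24.75 / 31.1 = 0.80.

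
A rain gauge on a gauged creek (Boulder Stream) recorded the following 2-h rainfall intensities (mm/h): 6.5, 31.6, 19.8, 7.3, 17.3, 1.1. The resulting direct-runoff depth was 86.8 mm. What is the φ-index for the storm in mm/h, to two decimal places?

Only the 3 blocks with intensity above φ contribute runoff: 31.6, 19.8, 17.3 mm/h.
Σ(I−φ)·Δt = d  ⇒  (31.6+19.8+17.3 − 3φ)·2 = 86.8
φ = (68.70 − 86.8/2) / 3 = 8.43 mm/h.

φ ≈ 8.43 mm/h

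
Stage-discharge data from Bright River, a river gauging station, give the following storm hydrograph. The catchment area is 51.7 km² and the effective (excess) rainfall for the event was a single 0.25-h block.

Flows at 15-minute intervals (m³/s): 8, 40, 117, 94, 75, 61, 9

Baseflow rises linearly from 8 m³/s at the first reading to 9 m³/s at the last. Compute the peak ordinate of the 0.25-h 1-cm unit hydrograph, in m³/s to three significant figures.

U_p ≈ 181 m³/s

Direct runoff: 0.00, 31.83, 108.67, 85.50, 66.33, 52.17, 0.00 m³/s; ΣQ_DR = 344.5 m³/s, peak = 108.67 m³/s.
Runoff depth d = ΣQ_DR·Δt / A = 344.5 × 900 / (51.7 km²) = 5.997 mm.
The 1-cm UH is the DRH scaled by (10 mm)/d, so U_p = 108.67 × 10/5.997 = 181 m³/s.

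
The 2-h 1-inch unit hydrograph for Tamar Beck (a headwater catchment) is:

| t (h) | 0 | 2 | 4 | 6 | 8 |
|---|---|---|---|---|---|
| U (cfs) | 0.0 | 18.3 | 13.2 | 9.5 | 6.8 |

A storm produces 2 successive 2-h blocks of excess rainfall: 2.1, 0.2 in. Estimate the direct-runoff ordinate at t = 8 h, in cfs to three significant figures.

Q ≈ 16.2 cfs

By discrete convolution, Q_j = Σ (P_i / 1 in) · U_{j−i}.
At t = 8 h (j=4): Q = (2.1/1)·6.8 + (0.2/1)·9.5 = 16.2 cfs.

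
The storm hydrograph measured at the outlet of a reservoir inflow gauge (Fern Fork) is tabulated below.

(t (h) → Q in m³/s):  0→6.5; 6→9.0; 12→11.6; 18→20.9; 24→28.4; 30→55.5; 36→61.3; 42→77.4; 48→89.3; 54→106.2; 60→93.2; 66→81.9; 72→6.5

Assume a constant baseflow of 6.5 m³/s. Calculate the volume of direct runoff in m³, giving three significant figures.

Direct-runoff ordinates (Q − Q_b): 0.0, 2.5, 5.1, 14.4, 21.9, 49.0, 54.8, 70.9, 82.8, 99.7, 86.7, 75.4, 0.0 m³/s.
ΣQ_DR = 563.2 m³/s.
With Δt = 6 h = 21600 s, V = ΣQ_DR · Δt = 563.2 × 21600 = 1.22 × 10^7 m³.

V ≈ 1.22 × 10^7 m³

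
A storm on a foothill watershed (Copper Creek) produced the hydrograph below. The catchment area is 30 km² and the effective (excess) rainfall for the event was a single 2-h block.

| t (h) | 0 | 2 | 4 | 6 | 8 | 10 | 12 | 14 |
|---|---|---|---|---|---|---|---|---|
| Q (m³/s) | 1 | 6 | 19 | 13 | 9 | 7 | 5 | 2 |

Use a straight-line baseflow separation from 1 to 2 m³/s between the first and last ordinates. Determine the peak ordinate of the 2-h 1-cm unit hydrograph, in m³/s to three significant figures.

Direct runoff: 0.00, 4.86, 17.71, 11.57, 7.43, 5.29, 3.14, 0.00 m³/s; ΣQ_DR = 50.00 m³/s, peak = 17.71 m³/s.
Runoff depth d = ΣQ_DR·Δt / A = 50.00 × 7200 / (30 km²) = 12.00 mm.
The 1-cm UH is the DRH scaled by (10 mm)/d, so U_p = 17.71 × 10/12.00 = 14.8 m³/s.

U_p ≈ 14.8 m³/s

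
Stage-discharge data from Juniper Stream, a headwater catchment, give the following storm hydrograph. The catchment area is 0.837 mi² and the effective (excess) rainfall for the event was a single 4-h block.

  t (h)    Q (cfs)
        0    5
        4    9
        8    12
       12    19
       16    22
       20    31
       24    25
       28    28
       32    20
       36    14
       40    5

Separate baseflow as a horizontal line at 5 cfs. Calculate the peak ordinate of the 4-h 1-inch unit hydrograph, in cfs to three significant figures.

Direct runoff: 0.0, 4.0, 7.0, 14.0, 17.0, 26.0, 20.0, 23.0, 15.0, 9.0, 0.0 cfs; ΣQ_DR = 135.0 cfs, peak = 26.0 cfs.
Runoff depth d = ΣQ_DR·Δt / A = 135.0 × 14400 / (0.837 mi²) = 0.9997 in.
The 1-inch UH is the DRH scaled by (1 in)/d, so U_p = 26.0 × 1/0.9997 = 26.0 cfs.

U_p ≈ 26.0 cfs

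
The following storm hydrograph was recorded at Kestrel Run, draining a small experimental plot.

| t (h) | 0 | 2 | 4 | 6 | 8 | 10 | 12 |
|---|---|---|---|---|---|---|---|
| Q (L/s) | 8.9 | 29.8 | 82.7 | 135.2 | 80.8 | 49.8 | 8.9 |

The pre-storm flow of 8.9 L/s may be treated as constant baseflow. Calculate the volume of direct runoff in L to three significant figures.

V ≈ 2.40 × 10^6 L

Direct-runoff ordinates (Q − Q_b): 0.0, 20.9, 73.8, 126.3, 71.9, 40.9, 0.0 L/s.
ΣQ_DR = 333.8 L/s.
With Δt = 2 h = 7200 s, V = ΣQ_DR · Δt = 333.8 × 7200 = 2.40 × 10^6 L.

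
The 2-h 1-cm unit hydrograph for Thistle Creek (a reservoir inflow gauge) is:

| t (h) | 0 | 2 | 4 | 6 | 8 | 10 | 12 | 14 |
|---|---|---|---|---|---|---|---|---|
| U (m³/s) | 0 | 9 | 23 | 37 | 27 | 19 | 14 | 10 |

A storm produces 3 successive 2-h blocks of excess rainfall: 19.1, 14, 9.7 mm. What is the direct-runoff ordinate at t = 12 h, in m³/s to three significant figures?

By discrete convolution, Q_j = Σ (P_i / 10 mm) · U_{j−i}.
At t = 12 h (j=6): Q = (19.1/10)·14 + (14/10)·19 + (9.7/10)·27 = 79.5 m³/s.

Q ≈ 79.5 m³/s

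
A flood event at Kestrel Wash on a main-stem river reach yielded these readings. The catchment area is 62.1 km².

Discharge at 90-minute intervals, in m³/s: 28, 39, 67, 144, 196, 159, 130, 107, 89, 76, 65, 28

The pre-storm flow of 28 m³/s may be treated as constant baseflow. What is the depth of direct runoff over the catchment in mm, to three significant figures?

Direct runoff: 0.0, 11.0, 39.0, 116.0, 168.0, 131.0, 102.0, 79.0, 61.0, 48.0, 37.0, 0.0 m³/s; ΣQ_DR = 792.0 m³/s.
V = ΣQ_DR · Δt = 792.0 × 5400 s = 4.277 × 10^6 m³.
Over A = 62.1 km², depth = V / A = 68.9 mm.

d ≈ 68.9 mm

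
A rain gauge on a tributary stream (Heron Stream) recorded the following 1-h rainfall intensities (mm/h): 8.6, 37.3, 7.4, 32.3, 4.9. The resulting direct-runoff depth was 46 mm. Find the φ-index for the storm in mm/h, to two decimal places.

Only the 2 blocks with intensity above φ contribute runoff: 37.3, 32.3 mm/h.
Σ(I−φ)·Δt = d  ⇒  (37.3+32.3 − 2φ)·1 = 46
φ = (69.60 − 46/1) / 2 = 11.80 mm/h.

φ ≈ 11.80 mm/h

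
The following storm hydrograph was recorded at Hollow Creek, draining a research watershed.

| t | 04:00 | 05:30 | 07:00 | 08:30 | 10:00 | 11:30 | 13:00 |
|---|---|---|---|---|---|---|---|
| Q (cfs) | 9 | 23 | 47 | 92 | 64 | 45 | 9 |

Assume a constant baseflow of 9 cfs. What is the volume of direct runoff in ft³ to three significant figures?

V ≈ 1.22 × 10^6 ft³

Direct-runoff ordinates (Q − Q_b): 0.0, 14.0, 38.0, 83.0, 55.0, 36.0, 0.0 cfs.
ΣQ_DR = 226.0 cfs.
With Δt = 1.5 h = 5400 s, V = ΣQ_DR · Δt = 226.0 × 5400 = 1.22 × 10^6 ft³.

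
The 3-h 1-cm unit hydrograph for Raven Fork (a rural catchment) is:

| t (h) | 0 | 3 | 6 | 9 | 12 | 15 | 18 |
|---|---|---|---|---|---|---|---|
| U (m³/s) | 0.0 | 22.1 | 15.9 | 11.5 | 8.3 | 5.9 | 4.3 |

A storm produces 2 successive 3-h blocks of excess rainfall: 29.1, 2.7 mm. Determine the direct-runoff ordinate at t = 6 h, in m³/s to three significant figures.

Q ≈ 52.2 m³/s

By discrete convolution, Q_j = Σ (P_i / 10 mm) · U_{j−i}.
At t = 6 h (j=2): Q = (29.1/10)·15.9 + (2.7/10)·22.1 = 52.2 m³/s.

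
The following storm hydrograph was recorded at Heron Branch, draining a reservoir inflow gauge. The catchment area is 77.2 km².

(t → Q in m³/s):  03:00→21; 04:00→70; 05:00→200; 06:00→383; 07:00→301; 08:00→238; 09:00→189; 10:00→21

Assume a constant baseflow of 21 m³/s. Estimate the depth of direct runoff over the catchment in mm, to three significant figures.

d ≈ 58.5 mm

Direct runoff: 0.0, 49.0, 179.0, 362.0, 280.0, 217.0, 168.0, 0.0 m³/s; ΣQ_DR = 1255 m³/s.
V = ΣQ_DR · Δt = 1255 × 3600 s = 4.518 × 10^6 m³.
Over A = 77.2 km², depth = V / A = 58.5 mm.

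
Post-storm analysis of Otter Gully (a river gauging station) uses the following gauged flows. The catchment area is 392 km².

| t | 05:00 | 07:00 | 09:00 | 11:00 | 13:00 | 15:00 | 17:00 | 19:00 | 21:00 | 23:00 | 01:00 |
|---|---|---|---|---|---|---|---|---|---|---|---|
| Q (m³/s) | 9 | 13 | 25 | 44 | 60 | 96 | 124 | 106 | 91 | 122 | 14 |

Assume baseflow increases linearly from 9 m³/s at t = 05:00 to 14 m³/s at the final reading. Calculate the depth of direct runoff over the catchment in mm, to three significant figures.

d ≈ 10.6 mm

Direct runoff: 0.00, 3.50, 15.00, 33.50, 49.00, 84.50, 112.00, 93.50, 78.00, 108.50, 0.00 m³/s; ΣQ_DR = 577.5 m³/s.
V = ΣQ_DR · Δt = 577.5 × 7200 s = 4.158 × 10^6 m³.
Over A = 392 km², depth = V / A = 10.6 mm.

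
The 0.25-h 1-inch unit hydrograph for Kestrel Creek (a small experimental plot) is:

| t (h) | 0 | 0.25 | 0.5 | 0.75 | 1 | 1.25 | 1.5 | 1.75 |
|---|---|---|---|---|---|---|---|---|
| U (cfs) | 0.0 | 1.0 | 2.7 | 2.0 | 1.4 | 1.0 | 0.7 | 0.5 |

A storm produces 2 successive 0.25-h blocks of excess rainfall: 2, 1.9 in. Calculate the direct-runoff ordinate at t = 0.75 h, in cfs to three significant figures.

Q ≈ 9.13 cfs

By discrete convolution, Q_j = Σ (P_i / 1 in) · U_{j−i}.
At t = 0.75 h (j=3): Q = (2/1)·2.0 + (1.9/1)·2.7 = 9.13 cfs.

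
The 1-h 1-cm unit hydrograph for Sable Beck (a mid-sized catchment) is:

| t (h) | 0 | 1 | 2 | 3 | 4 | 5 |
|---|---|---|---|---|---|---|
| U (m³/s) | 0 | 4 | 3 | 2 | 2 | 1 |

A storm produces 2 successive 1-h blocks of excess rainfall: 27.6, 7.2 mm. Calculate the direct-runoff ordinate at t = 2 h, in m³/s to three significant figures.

By discrete convolution, Q_j = Σ (P_i / 10 mm) · U_{j−i}.
At t = 2 h (j=2): Q = (27.6/10)·3 + (7.2/10)·4 = 11.2 m³/s.

Q ≈ 11.2 m³/s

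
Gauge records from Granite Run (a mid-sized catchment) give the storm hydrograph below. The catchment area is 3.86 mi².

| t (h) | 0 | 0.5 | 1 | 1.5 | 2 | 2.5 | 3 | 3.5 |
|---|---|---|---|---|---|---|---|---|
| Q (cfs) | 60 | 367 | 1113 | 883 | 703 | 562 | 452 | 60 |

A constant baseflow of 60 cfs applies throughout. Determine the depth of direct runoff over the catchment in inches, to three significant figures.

Direct runoff: 0.0, 307.0, 1053.0, 823.0, 643.0, 502.0, 392.0, 0.0 cfs; ΣQ_DR = 3720 cfs.
V = ΣQ_DR · Δt = 3720 × 1800 s = 6.696 × 10^6 ft³.
Over A = 3.86 mi², depth = V / A = 0.747 in.

d ≈ 0.747 in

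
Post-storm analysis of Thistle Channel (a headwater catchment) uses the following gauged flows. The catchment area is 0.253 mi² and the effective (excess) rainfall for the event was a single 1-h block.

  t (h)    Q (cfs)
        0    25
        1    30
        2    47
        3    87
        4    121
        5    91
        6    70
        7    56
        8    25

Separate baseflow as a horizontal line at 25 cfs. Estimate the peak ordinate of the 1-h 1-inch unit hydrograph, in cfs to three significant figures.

U_p ≈ 47.9 cfs

Direct runoff: 0.0, 5.0, 22.0, 62.0, 96.0, 66.0, 45.0, 31.0, 0.0 cfs; ΣQ_DR = 327.0 cfs, peak = 96.0 cfs.
Runoff depth d = ΣQ_DR·Δt / A = 327.0 × 3600 / (0.253 mi²) = 2.003 in.
The 1-inch UH is the DRH scaled by (1 in)/d, so U_p = 96.0 × 1/2.003 = 47.9 cfs.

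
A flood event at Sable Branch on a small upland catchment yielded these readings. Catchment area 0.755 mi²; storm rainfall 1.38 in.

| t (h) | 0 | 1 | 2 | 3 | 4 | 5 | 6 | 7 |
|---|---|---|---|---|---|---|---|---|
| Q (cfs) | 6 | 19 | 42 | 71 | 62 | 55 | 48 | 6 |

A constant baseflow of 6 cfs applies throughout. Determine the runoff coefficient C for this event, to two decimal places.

ΣQ_DR = 261.0 cfs; V = ΣQ_DR·Δt = 9.396 × 10^5 ft³.
Runoff depth d = V / A = 0.5357 in.
C = d / P = 0.5357 / 1.38 = 0.39.

C ≈ 0.39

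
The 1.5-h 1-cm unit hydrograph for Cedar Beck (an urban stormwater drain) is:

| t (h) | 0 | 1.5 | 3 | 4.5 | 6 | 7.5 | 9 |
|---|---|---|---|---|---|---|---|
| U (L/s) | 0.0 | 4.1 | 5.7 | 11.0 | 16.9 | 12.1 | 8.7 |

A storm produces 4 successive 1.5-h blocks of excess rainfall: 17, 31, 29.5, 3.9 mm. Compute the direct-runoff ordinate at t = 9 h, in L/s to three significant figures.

By discrete convolution, Q_j = Σ (P_i / 10 mm) · U_{j−i}.
At t = 9 h (j=6): Q = (17/10)·8.7 + (31/10)·12.1 + (29.5/10)·16.9 + (3.9/10)·11.0 = 106 L/s.

Q ≈ 106 L/s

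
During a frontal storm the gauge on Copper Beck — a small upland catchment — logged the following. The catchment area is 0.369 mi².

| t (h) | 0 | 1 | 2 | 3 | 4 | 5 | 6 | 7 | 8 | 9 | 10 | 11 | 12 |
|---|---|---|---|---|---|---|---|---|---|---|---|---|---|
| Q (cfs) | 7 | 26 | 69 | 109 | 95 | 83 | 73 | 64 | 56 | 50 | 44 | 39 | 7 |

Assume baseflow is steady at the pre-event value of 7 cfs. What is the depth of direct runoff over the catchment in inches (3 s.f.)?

Direct runoff: 0.0, 19.0, 62.0, 102.0, 88.0, 76.0, 66.0, 57.0, 49.0, 43.0, 37.0, 32.0, 0.0 cfs; ΣQ_DR = 631.0 cfs.
V = ΣQ_DR · Δt = 631.0 × 3600 s = 2.272 × 10^6 ft³.
Over A = 0.369 mi², depth = V / A = 2.65 in.

d ≈ 2.65 in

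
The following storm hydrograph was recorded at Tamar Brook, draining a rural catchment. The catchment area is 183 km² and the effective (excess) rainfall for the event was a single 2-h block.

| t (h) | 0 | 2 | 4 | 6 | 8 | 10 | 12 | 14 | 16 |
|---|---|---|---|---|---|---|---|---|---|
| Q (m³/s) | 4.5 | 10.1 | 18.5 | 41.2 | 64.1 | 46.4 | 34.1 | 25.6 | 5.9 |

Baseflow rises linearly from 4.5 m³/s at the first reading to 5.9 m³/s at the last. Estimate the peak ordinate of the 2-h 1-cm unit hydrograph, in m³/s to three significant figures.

Direct runoff: 0.00, 5.42, 13.65, 36.17, 58.90, 41.02, 28.55, 19.88, 0.00 m³/s; ΣQ_DR = 203.6 m³/s, peak = 58.90 m³/s.
Runoff depth d = ΣQ_DR·Δt / A = 203.6 × 7200 / (183 km²) = 8.010 mm.
The 1-cm UH is the DRH scaled by (10 mm)/d, so U_p = 58.90 × 10/8.010 = 73.5 m³/s.

U_p ≈ 73.5 m³/s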